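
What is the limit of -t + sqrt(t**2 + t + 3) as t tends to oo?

1/2

This has the form ∞ − ∞. Multiply and divide by the conjugate √(t^2 + t + 3) + t.
That gives (t + 3) / (√(t^2 + t + 3) + t).
Divide numerator and denominator by t: the limit is 1/(2·1) = 1/2.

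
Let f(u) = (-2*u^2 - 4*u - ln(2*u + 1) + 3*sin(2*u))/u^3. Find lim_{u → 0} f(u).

Substitution gives 0/0; apply L'Hôpital's rule 3 times.
After differentiating numerator and denominator 3 times the quotient is (-24*cos(2*u) - 16/(2*u + 1)^3)/(6); at u = 0 this is -20/3.

-20/3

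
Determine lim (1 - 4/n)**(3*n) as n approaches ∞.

The base → 1 and the exponent → ∞: a 1^∞ form.
Take logarithms: (3n)·ln(1 - 4/n). Since ln(1+u) ~ u for small u, this behaves like (3n)·(-4/n) → -12.
So the limit is e^(-12).

e^(-12)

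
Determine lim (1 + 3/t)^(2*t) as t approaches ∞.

The base → 1 and the exponent → ∞: a 1^∞ form.
Take logarithms: (2t)·ln(1 + 3/t). Since ln(1+u) ~ u for small u, this behaves like (2t)·(3/t) → 6.
So the limit is e^(6).

e^(6)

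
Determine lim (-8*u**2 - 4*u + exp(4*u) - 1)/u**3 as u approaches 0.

32/3

Direct substitution gives 0/0.
Apply L'Hôpital: lim (-16*u + 4*e^(4*u) - 4)/(3*u^2), still 0/0.
Apply L'Hôpital: lim (16*e^(4*u) - 16)/(6*u), still 0/0.
After 3 applications of L'Hôpital's rule the quotient is (64*e^(4*u))/(6); substituting u = 0 gives 32/3.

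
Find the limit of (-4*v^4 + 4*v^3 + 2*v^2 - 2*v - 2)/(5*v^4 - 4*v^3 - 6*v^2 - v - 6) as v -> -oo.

-4/5

Numerator and denominator both have degree 4.
Dividing every term by v^4, all lower-order terms vanish and the limit is the ratio of leading coefficients, -4/(5) = -4/5.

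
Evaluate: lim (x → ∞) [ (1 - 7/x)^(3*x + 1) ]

e^(-21)

The base → 1 and the exponent → ∞: a 1^∞ form.
Take logarithms: (3x + 1)·ln(1 - 7/x). Since ln(1+u) ~ u for small u, this behaves like (3x)·(-7/x) → -21.
So the limit is e^(-21).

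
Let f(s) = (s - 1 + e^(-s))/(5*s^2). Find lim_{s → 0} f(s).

1/10

Direct substitution gives 0/0.
Apply L'Hôpital: lim (1 - e^(-s))/(10*s), still 0/0.
After 2 applications of L'Hôpital's rule the quotient is (e^(-s))/(10); substituting s = 0 gives 1/10.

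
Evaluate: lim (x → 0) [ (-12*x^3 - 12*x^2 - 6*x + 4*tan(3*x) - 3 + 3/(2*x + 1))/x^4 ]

Substitution gives 0/0; apply L'Hôpital's rule 4 times.
After differentiating numerator and denominator 4 times the quotient is (7776*tan(3*x)^3/cos(3*x)^2 + 5184*tan(3*x)/cos(3*x)^2 + 1152/(2*x + 1)^5)/(24); at x = 0 this is 48.

48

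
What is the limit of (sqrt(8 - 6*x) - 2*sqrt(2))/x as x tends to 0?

-3*√(2)/4

Substitution gives 0/0. Multiply numerator and denominator by the conjugate √(8 - 6x) + √8.
The numerator becomes (8 - 6x) − 8 = -6x, so the expression simplifies to -6/(√(8 - 6x) + √8).
Letting x → 0 gives -6/(2√8) = -3*√(2)/4.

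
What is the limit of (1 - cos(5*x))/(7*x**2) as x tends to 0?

Substitution gives 0/0.
Use (1 − cos u)/u² → 1/2 with u = 5x: the limit is 5²/(2·7) = 25/14.

25/14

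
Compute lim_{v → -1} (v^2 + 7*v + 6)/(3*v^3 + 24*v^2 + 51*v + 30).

Direct substitution gives 0/0, so factor. Both numerator and denominator have (v + 1) as a factor.
After cancelling, the expression reduces to (v + 6)/(3*v^2 + 21*v + 30).
Substituting v = -1 gives 5/12.

5/12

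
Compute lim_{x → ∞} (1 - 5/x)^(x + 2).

e^(-5)

The base → 1 and the exponent → ∞: a 1^∞ form.
Take logarithms: (x + 2)·ln(1 - 5/x). Since ln(1+u) ~ u for small u, this behaves like (x)·(-5/x) → -5.
So the limit is e^(-5).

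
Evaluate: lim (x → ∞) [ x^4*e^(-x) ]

0

Write as x^4/e^{1x}, an ∞/∞ form.
Exponential growth dominates any polynomial, so repeated L'Hôpital (or the standard result) gives 0.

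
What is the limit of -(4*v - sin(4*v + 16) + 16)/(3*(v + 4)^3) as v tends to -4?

Direct substitution gives 0/0.
Apply L'Hôpital: lim (4 - 4*cos(4*v + 16))/(-9*(v + 4)^2), still 0/0.
Apply L'Hôpital: lim (16*sin(4*v + 16))/(-18*v - 72), still 0/0.
After 3 applications of L'Hôpital's rule the quotient is (64*cos(4*v + 16))/(-18); substituting v = -4 gives -32/9.

-32/9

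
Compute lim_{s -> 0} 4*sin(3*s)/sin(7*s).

Substitution gives 0/0.
Divide numerator and denominator by s: sin(3s)/s → 3 and sin(7s)/s → 7, so the limit is 4·3/7 = 12/7.

12/7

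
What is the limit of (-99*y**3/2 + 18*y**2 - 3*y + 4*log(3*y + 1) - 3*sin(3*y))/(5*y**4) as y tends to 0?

Substitution gives 0/0; apply L'Hôpital's rule 4 times.
After differentiating numerator and denominator 4 times the quotient is (-243*sin(3*y) - 1944/(3*y + 1)^4)/(120); at y = 0 this is -81/5.

-81/5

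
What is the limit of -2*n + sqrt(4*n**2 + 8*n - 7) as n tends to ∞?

2

An ∞ − ∞ form. Rationalising with the conjugate, the difference becomes (8n - 7) / (√(4*n^2 + 8*n - 7) + 2n).
For large n the denominator behaves like 2·2n, so the quotient tends to 8/4 = 2.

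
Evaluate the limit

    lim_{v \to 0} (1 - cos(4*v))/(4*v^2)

Substitution gives 0/0.
Use (1 − cos u)/u² → 1/2 with u = 4v: the limit is 4²/(2·4) = 2.

2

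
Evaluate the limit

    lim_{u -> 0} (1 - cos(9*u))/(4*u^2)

81/8

Substitution gives 0/0.
Use (1 − cos θ)/θ² → 1/2 with θ = 9u: the limit is 9²/(2·4) = 81/8.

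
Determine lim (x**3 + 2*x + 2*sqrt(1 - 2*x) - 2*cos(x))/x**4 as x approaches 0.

-4/3

Substitution gives 0/0; apply L'Hôpital's rule 4 times.
After differentiating numerator and denominator 4 times the quotient is (-2*cos(x) - 30/(1 - 2*x)^(7/2))/(24); at x = 0 this is -4/3.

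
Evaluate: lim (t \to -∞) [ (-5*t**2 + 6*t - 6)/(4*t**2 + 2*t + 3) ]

-5/4

Numerator and denominator both have degree 2.
Dividing every term by t^2, all lower-order terms vanish and the limit is the ratio of leading coefficients, -5/(4) = -5/4.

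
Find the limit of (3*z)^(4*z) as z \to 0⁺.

Base → 0⁺ and exponent → 0⁺: a 0^0 form.
Take logs: 4z·ln(3z). This is 0·(−∞); rewriting as ln(3z)/(1/(4z)) and applying L'Hôpital gives 0.
Hence the limit is e^0 = 1.

1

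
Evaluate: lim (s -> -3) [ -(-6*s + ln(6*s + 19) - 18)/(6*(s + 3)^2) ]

3

Direct substitution gives 0/0.
Apply L'Hôpital: lim (-6 + 6/(6*s + 19))/(-12*s - 36), still 0/0.
After 2 applications of L'Hôpital's rule the quotient is (-36/(6*s + 19)^2)/(-12); substituting s = -3 gives 3.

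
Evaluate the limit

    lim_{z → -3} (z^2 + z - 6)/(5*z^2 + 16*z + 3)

5/14

At z = -3 both the top and bottom vanish — a removable singularity. Factoring out (z + 3) from each leaves (z - 2)/(5*z + 1), which at z = -3 equals 5/14.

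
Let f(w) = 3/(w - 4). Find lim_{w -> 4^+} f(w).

∞

As w → 4⁺, (w - 4) → 0⁺, so (w - 4)^1 → 0⁺ and 3/(w - 4)^1 → ∞.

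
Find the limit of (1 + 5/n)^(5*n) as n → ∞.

Write it as [(1 + 5/n)^n]^(5) · (1 + 5/n)^(0). The bracketed term tends to e^(5) and the second factor to 1, so the limit is e^(25).

e^(25)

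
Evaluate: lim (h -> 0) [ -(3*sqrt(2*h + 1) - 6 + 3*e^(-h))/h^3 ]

Substitution gives 0/0 (the numerator vanishes to order 3).
Expand each term to order h^3: the coefficient of h^3 in 3·e^(-h) is -1/2 and in 3·√(1 + 2h) is 3/2.
Lower-order terms cancel with the polynomial part, so the numerator is (1)·h^3 + o(h^3), and the limit is (1)/(-1) = -1.

-1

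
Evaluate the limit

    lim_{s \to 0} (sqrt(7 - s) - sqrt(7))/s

Substitution gives 0/0. Multiply numerator and denominator by the conjugate √(7 - s) + √7.
The numerator becomes (7 - s) − 7 = -s, so the expression simplifies to -1/(√(7 - s) + √7).
Letting s → 0 gives -1/(2√7) = -√(7)/14.

-√(7)/14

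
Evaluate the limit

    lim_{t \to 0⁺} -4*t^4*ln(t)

This is a 0·(−∞) form. Rewrite as -4·ln(t) / t^(−4) and apply L'Hôpital:
the derivative quotient is -4·(1/t) / (−4·t^(−5)) = (4/4)·t^4 → 0.

0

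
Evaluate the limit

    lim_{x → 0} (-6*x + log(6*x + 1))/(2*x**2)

-9

Direct substitution gives 0/0.
Apply L'Hôpital: lim (-6 + 6/(6*x + 1))/(4*x), still 0/0.
After 2 applications of L'Hôpital's rule the quotient is (-36/(6*x + 1)^2)/(4); substituting x = 0 gives -9.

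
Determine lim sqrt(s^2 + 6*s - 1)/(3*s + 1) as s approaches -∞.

For large |s|, √(s^2 + 6*s - 1) ≈ √1·|s| and the denominator ≈ 3s.
Since s → −∞, |s| = −s, giving −√1/(3) = -1/3.

-1/3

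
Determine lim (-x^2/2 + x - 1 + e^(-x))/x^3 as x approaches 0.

Direct substitution gives 0/0.
Apply L'Hôpital: lim (-x + 1 - e^(-x))/(3*x^2), still 0/0.
Apply L'Hôpital: lim (-1 + e^(-x))/(6*x), still 0/0.
After 3 applications of L'Hôpital's rule the quotient is (-e^(-x))/(6); substituting x = 0 gives -1/6.

-1/6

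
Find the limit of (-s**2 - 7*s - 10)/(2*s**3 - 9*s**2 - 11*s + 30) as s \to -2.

-3/49

At s = -2 both the top and bottom vanish — a removable singularity. Factoring out (s + 2) from each leaves (-s - 5)/(2*s^2 - 13*s + 15), which at s = -2 equals -3/49.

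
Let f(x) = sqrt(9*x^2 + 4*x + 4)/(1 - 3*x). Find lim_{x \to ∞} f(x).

-1

For large |x|, √(9*x^2 + 4*x + 4) ≈ √9·|x| and the denominator ≈ -3x.
Since x → +∞, |x| = x, giving √9/(-3) = -1.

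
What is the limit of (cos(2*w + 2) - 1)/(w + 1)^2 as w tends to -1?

-2

Direct substitution gives 0/0.
Apply L'Hôpital: lim (-2*sin(2*w + 2))/(2*w + 2), still 0/0.
After 2 applications of L'Hôpital's rule the quotient is (-4*cos(2*w + 2))/(2); substituting w = -1 gives -2.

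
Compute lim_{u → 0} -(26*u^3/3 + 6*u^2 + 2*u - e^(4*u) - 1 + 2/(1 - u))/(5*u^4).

Substitution gives 0/0 (the numerator vanishes to order 4).
Expand each term to order u^4: the coefficient of u^4 in −e^(4u) is -32/3 and in 2·1/(1 - u) is 2.
Lower-order terms cancel with the polynomial part, so the numerator is (-26/3)·u^4 + o(u^4), and the limit is (-26/3)/(-5) = 26/15.

26/15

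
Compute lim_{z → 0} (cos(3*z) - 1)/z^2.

-9/2

Direct substitution gives 0/0.
Apply L'Hôpital: lim (-3*sin(3*z))/(2*z), still 0/0.
After 2 applications of L'Hôpital's rule the quotient is (-9*cos(3*z))/(2); substituting z = 0 gives -9/2.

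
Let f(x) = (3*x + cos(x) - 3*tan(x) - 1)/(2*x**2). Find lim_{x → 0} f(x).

-1/4

Substitution gives 0/0 (the numerator vanishes to order 2).
Expand each term to order x^2: the coefficient of x^2 in -3·tan(x) is 0 and in cos(x) is -1/2.
Lower-order terms cancel with the polynomial part, so the numerator is (-1/2)·x^2 + o(x^2), and the limit is (-1/2)/(2) = -1/4.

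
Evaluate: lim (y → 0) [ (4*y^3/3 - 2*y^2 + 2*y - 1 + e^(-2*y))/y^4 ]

Direct substitution gives 0/0.
Apply L'Hôpital: lim (4*y^2 - 4*y + 2 - 2*e^(-2*y))/(4*y^3), still 0/0.
Apply L'Hôpital: lim (8*y - 4 + 4*e^(-2*y))/(12*y^2), still 0/0.
Apply L'Hôpital: lim (8 - 8*e^(-2*y))/(24*y), still 0/0.
After 4 applications of L'Hôpital's rule the quotient is (16*e^(-2*y))/(24); substituting y = 0 gives 2/3.

2/3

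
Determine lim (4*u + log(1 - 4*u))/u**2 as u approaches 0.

Direct substitution gives 0/0.
Apply L'Hôpital: lim (4 - 4/(1 - 4*u))/(2*u), still 0/0.
After 2 applications of L'Hôpital's rule the quotient is (-16/(1 - 4*u)^2)/(2); substituting u = 0 gives -8.

-8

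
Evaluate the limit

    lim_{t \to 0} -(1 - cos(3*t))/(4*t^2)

-9/8

Substitution gives 0/0.
Use (1 − cos u)/u² → 1/2 with u = 3t: the limit is 3²/(2·(-4)) = -9/8.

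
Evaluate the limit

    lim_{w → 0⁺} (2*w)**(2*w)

Base → 0⁺ and exponent → 0⁺: a 0^0 form.
Take logs: 2w·ln(2w). This is 0·(−∞); rewriting as ln(2w)/(1/(2w)) and applying L'Hôpital gives 0.
Hence the limit is e^0 = 1.

1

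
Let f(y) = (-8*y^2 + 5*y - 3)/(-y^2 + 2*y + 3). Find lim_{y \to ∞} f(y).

8

Numerator and denominator both have degree 2.
Dividing every term by y^2, all lower-order terms vanish and the limit is the ratio of leading coefficients, -8/(-1) = 8.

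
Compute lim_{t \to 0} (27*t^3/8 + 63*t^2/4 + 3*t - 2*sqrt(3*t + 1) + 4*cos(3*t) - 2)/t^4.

1269/64

Substitution gives 0/0; apply L'Hôpital's rule 4 times.
After differentiating numerator and denominator 4 times the quotient is (324*cos(3*t) + 1215/(8*(3*t + 1)^(7/2)))/(24); at t = 0 this is 1269/64.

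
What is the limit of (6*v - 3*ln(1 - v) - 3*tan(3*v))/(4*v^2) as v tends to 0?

Substitution gives 0/0; apply L'Hôpital's rule 2 times.
After differentiating numerator and denominator 2 times the quotient is (-54*tan(3*v)/cos(3*v)^2 + 3/(v - 1)^2)/(8); at v = 0 this is 3/8.

3/8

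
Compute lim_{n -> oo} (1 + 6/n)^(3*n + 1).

e^(18)

Write it as [(1 + 6/n)^n]^(3) · (1 + 6/n)^(1). The bracketed term tends to e^(6) and the second factor to 1, so the limit is e^(18).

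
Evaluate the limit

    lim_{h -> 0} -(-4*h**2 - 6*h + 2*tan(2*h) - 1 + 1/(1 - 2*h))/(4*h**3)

-10/3

Substitution gives 0/0 (the numerator vanishes to order 3).
Expand each term to order h^3: the coefficient of h^3 in 2·tan(2h) is 16/3 and in 1/(1 - 2h) is 8.
Lower-order terms cancel with the polynomial part, so the numerator is (40/3)·h^3 + o(h^3), and the limit is (40/3)/(-4) = -10/3.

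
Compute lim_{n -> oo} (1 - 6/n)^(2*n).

The base → 1 and the exponent → ∞: a 1^∞ form.
Take logarithms: (2n)·ln(1 - 6/n). Since ln(1+u) ~ u for small u, this behaves like (2n)·(-6/n) → -12.
So the limit is e^(-12).

e^(-12)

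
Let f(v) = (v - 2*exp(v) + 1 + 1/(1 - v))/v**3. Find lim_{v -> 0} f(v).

Substitution gives 0/0; apply L'Hôpital's rule 3 times.
After differentiating numerator and denominator 3 times the quotient is (-2*e^(v) + 6/(v - 1)^4)/(6); at v = 0 this is 2/3.

2/3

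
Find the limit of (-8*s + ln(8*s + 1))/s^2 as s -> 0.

-32

Direct substitution gives 0/0.
Apply L'Hôpital: lim (-8 + 8/(8*s + 1))/(2*s), still 0/0.
After 2 applications of L'Hôpital's rule the quotient is (-64/(8*s + 1)^2)/(2); substituting s = 0 gives -32.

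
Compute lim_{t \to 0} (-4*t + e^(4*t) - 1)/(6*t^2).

Direct substitution gives 0/0.
Apply L'Hôpital: lim (4*e^(4*t) - 4)/(12*t), still 0/0.
After 2 applications of L'Hôpital's rule the quotient is (16*e^(4*t))/(12); substituting t = 0 gives 4/3.

4/3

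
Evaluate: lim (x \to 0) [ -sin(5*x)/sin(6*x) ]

-5/6

Substitution gives 0/0.
Divide numerator and denominator by x: sin(5x)/x → 5 and sin(6x)/x → 6, so the limit is -1·5/6 = -5/6.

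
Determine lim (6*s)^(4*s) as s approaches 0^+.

1

Base → 0⁺ and exponent → 0⁺: a 0^0 form.
Take logs: 4s·ln(6s). This is 0·(−∞); rewriting as ln(6s)/(1/(4s)) and applying L'Hôpital gives 0.
Hence the limit is e^0 = 1.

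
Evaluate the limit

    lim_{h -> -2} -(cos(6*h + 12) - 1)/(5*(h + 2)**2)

18/5

Direct substitution gives 0/0.
Apply L'Hôpital: lim (-6*sin(6*h + 12))/(-10*h - 20), still 0/0.
After 2 applications of L'Hôpital's rule the quotient is (-36*cos(6*h + 12))/(-10); substituting h = -2 gives 18/5.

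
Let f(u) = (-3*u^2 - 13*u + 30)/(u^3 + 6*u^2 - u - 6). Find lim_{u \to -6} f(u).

Direct substitution gives 0/0, so factor. Both numerator and denominator have (u + 6) as a factor.
After cancelling, the expression reduces to (5 - 3*u)/(u^2 - 1).
Substituting u = -6 gives 23/35.

23/35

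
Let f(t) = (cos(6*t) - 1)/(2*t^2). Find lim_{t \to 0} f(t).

-9

Direct substitution gives 0/0.
Apply L'Hôpital: lim (-6*sin(6*t))/(4*t), still 0/0.
After 2 applications of L'Hôpital's rule the quotient is (-36*cos(6*t))/(4); substituting t = 0 gives -9.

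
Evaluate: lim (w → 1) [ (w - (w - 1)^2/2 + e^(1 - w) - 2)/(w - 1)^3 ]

-1/6

Direct substitution gives 0/0.
Apply L'Hôpital: lim (-w - e^(1 - w) + 2)/(3*(w - 1)^2), still 0/0.
Apply L'Hôpital: lim (e^(1 - w) - 1)/(6*w - 6), still 0/0.
After 3 applications of L'Hôpital's rule the quotient is (-e^(1 - w))/(6); substituting w = 1 gives -1/6.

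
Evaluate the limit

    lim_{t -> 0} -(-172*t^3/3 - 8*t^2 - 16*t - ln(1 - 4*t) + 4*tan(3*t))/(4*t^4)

Substitution gives 0/0; apply L'Hôpital's rule 4 times.
After differentiating numerator and denominator 4 times the quotient is (7776*tan(3*t)^3/cos(3*t)^2 + 5184*tan(3*t)/cos(3*t)^2 + 1536/(4*t - 1)^4)/(-96); at t = 0 this is -16.

-16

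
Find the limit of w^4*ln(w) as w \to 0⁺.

0

This is a 0·(−∞) form. Rewrite as 1·ln(w) / w^(−4) and apply L'Hôpital:
the derivative quotient is 1·(1/w) / (−4·w^(−5)) = (-1/4)·w^4 → 0.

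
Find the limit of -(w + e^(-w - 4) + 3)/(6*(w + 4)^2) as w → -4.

Direct substitution gives 0/0.
Apply L'Hôpital: lim (1 - e^(-w - 4))/(-12*w - 48), still 0/0.
After 2 applications of L'Hôpital's rule the quotient is (e^(-w - 4))/(-12); substituting w = -4 gives -1/12.

-1/12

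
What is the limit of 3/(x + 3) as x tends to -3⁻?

-∞

As x → -3⁻, (x + 3) → 0⁻, so (x + 3)^1 → 0⁻ and 3/(x + 3)^1 → -∞.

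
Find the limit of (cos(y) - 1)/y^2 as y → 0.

Direct substitution gives 0/0.
Apply L'Hôpital: lim (-sin(y))/(2*y), still 0/0.
After 2 applications of L'Hôpital's rule the quotient is (-cos(y))/(2); substituting y = 0 gives -1/2.

-1/2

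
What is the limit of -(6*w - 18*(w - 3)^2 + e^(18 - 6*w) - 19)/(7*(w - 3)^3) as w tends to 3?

Direct substitution gives 0/0.
Apply L'Hôpital: lim (-36*w - 6*e^(18 - 6*w) + 114)/(-21*(w - 3)^2), still 0/0.
Apply L'Hôpital: lim (36*e^(18 - 6*w) - 36)/(126 - 42*w), still 0/0.
After 3 applications of L'Hôpital's rule the quotient is (-216*e^(18 - 6*w))/(-42); substituting w = 3 gives 36/7.

36/7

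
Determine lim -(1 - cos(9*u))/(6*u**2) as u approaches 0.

-27/4

Substitution gives 0/0.
Use (1 − cos θ)/θ² → 1/2 with θ = 9u: the limit is 9²/(2·(-6)) = -27/4.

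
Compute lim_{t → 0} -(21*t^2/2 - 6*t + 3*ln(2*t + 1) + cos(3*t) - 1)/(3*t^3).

Substitution gives 0/0 (the numerator vanishes to order 3).
Expand each term to order t^3: the coefficient of t^3 in cos(3t) is 0 and in 3·ln(1 + 2t) is 8.
Lower-order terms cancel with the polynomial part, so the numerator is (8)·t^3 + o(t^3), and the limit is (8)/(-3) = -8/3.

-8/3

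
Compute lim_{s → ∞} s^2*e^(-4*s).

0

Write as s^2/e^{4s}, an ∞/∞ form.
Exponential growth dominates any polynomial, so repeated L'Hôpital (or the standard result) gives 0.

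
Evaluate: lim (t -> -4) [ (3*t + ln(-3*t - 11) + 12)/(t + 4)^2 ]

Direct substitution gives 0/0.
Apply L'Hôpital: lim (3 - 3/(-3*t - 11))/(2*t + 8), still 0/0.
After 2 applications of L'Hôpital's rule the quotient is (-9/(-3*t - 11)^2)/(2); substituting t = -4 gives -9/2.

-9/2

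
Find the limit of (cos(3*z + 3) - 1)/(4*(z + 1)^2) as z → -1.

Direct substitution gives 0/0.
Apply L'Hôpital: lim (-3*sin(3*z + 3))/(8*z + 8), still 0/0.
After 2 applications of L'Hôpital's rule the quotient is (-9*cos(3*z + 3))/(8); substituting z = -1 gives -9/8.

-9/8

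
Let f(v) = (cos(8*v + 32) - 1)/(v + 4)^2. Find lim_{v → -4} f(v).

-32

Direct substitution gives 0/0.
Apply L'Hôpital: lim (-8*sin(8*v + 32))/(2*v + 8), still 0/0.
After 2 applications of L'Hôpital's rule the quotient is (-64*cos(8*v + 32))/(2); substituting v = -4 gives -32.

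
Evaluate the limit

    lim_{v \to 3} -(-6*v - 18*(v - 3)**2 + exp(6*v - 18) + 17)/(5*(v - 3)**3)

Direct substitution gives 0/0.
Apply L'Hôpital: lim (-36*v + 6*e^(6*v - 18) + 102)/(-15*(v - 3)^2), still 0/0.
Apply L'Hôpital: lim (36*e^(6*v - 18) - 36)/(90 - 30*v), still 0/0.
After 3 applications of L'Hôpital's rule the quotient is (216*e^(6*v - 18))/(-30); substituting v = 3 gives -36/5.

-36/5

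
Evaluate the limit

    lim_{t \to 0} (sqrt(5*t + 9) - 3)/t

A 0/0 form; rationalise with √(9 + 5t) + √9. This collapses the numerator to 5t, leaving 5/(√(9 + 5t) + √9) → 5/(2√9) = 5/6.

5/6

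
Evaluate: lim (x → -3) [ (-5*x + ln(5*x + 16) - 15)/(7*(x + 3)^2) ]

Direct substitution gives 0/0.
Apply L'Hôpital: lim (-5 + 5/(5*x + 16))/(14*x + 42), still 0/0.
After 2 applications of L'Hôpital's rule the quotient is (-25/(5*x + 16)^2)/(14); substituting x = -3 gives -25/14.

-25/14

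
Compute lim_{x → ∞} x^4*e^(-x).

0

Write as x^4/e^{1x}, an ∞/∞ form.
Exponential growth dominates any polynomial, so repeated L'Hôpital (or the standard result) gives 0.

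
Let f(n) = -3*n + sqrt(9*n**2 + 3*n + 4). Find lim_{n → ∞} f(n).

1/2

This has the form ∞ − ∞. Multiply and divide by the conjugate √(9*n^2 + 3*n + 4) + 3n.
That gives (3n + 4) / (√(9*n^2 + 3*n + 4) + 3n).
Divide numerator and denominator by n: the limit is 3/(2·3) = 1/2.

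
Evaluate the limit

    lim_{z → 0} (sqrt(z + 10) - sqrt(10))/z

Substitution gives 0/0. Multiply numerator and denominator by the conjugate √(10 + z) + √10.
The numerator becomes (10 + z) − 10 = z, so the expression simplifies to 1/(√(10 + z) + √10).
Letting z → 0 gives 1/(2√10) = √(10)/20.

√(10)/20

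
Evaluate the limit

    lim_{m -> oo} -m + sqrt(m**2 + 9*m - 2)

This has the form ∞ − ∞. Multiply and divide by the conjugate √(m^2 + 9*m - 2) + m.
That gives (9m - 2) / (√(m^2 + 9*m - 2) + m).
Divide numerator and denominator by m: the limit is 9/(2·1) = 9/2.

9/2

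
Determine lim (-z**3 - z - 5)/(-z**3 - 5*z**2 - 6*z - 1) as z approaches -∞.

Numerator and denominator both have degree 3.
Dividing every term by z^3, all lower-order terms vanish and the limit is the ratio of leading coefficients, -1/(-1) = 1.

1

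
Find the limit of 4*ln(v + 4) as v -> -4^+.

-∞

As v → -4⁺, v + 4 → 0⁺ and ln(v + 4) → −∞.
Multiplying by 4 gives -∞.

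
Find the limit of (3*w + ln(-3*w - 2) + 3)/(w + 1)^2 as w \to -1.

-9/2

Direct substitution gives 0/0.
Apply L'Hôpital: lim (3 - 3/(-3*w - 2))/(2*w + 2), still 0/0.
After 2 applications of L'Hôpital's rule the quotient is (-9/(-3*w - 2)^2)/(2); substituting w = -1 gives -9/2.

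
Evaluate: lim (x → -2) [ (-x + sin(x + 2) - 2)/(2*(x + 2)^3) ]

Direct substitution gives 0/0.
Apply L'Hôpital: lim (cos(x + 2) - 1)/(6*(x + 2)^2), still 0/0.
Apply L'Hôpital: lim (-sin(x + 2))/(12*x + 24), still 0/0.
After 3 applications of L'Hôpital's rule the quotient is (-cos(x + 2))/(12); substituting x = -2 gives -1/12.

-1/12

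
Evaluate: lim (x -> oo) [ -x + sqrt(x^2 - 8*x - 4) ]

This has the form ∞ − ∞. Multiply and divide by the conjugate √(x^2 - 8*x - 4) + x.
That gives (-8x - 4) / (√(x^2 - 8*x - 4) + x).
Divide numerator and denominator by x: the limit is -8/(2·1) = -4.

-4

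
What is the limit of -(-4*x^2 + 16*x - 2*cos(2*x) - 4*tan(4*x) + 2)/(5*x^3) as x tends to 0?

256/15

Substitution gives 0/0 (the numerator vanishes to order 3).
Expand each term to order x^3: the coefficient of x^3 in -2·cos(2x) is 0 and in -4·tan(4x) is -256/3.
Lower-order terms cancel with the polynomial part, so the numerator is (-256/3)·x^3 + o(x^3), and the limit is (-256/3)/(-5) = 256/15.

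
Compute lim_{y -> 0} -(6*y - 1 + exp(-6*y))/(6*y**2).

-3

Direct substitution gives 0/0.
Apply L'Hôpital: lim (6 - 6*e^(-6*y))/(-12*y), still 0/0.
After 2 applications of L'Hôpital's rule the quotient is (36*e^(-6*y))/(-12); substituting y = 0 gives -3.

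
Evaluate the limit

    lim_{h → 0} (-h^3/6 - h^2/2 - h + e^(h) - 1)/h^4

Direct substitution gives 0/0.
Apply L'Hôpital: lim (-h^2/2 - h + e^(h) - 1)/(4*h^3), still 0/0.
Apply L'Hôpital: lim (-h + e^(h) - 1)/(12*h^2), still 0/0.
Apply L'Hôpital: lim (e^(h) - 1)/(24*h), still 0/0.
After 4 applications of L'Hôpital's rule the quotient is (e^(h))/(24); substituting h = 0 gives 1/24.

1/24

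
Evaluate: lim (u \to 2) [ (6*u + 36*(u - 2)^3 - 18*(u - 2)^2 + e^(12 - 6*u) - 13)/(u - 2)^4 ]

54

Direct substitution gives 0/0.
Apply L'Hôpital: lim (-36*u + 108*(u - 2)^2 - 6*e^(12 - 6*u) + 78)/(4*(u - 2)^3), still 0/0.
Apply L'Hôpital: lim (216*u + 36*e^(12 - 6*u) - 468)/(12*(u - 2)^2), still 0/0.
Apply L'Hôpital: lim (216 - 216*e^(12 - 6*u))/(24*u - 48), still 0/0.
After 4 applications of L'Hôpital's rule the quotient is (1296*e^(12 - 6*u))/(24); substituting u = 2 gives 54.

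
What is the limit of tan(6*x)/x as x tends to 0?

6

Substitution gives 0/0.
Since tan(u)/u → 1 as u → 0, tan(6x)/(6x) → 1 and the limit is 6.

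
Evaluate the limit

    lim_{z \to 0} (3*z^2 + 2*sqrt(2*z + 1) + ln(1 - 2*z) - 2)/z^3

Substitution gives 0/0; apply L'Hôpital's rule 3 times.
After differentiating numerator and denominator 3 times the quotient is (6/(2*z + 1)^(5/2) + 16/(2*z - 1)^3)/(6); at z = 0 this is -5/3.

-5/3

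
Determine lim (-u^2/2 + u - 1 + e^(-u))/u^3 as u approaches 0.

Direct substitution gives 0/0.
Apply L'Hôpital: lim (-u + 1 - e^(-u))/(3*u^2), still 0/0.
Apply L'Hôpital: lim (-1 + e^(-u))/(6*u), still 0/0.
After 3 applications of L'Hôpital's rule the quotient is (-e^(-u))/(6); substituting u = 0 gives -1/6.

-1/6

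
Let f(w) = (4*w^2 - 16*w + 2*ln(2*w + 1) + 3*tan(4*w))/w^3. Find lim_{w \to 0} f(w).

Substitution gives 0/0 (the numerator vanishes to order 3).
Expand each term to order w^3: the coefficient of w^3 in 2·ln(1 + 2w) is 16/3 and in 3·tan(4w) is 64.
Lower-order terms cancel with the polynomial part, so the numerator is (208/3)·w^3 + o(w^3), and the limit is (208/3)/(1) = 208/3.

208/3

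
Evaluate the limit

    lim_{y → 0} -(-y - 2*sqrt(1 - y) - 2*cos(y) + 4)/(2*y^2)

-5/8

Substitution gives 0/0; apply L'Hôpital's rule 2 times.
After differentiating numerator and denominator 2 times the quotient is (2*cos(y) + 1/(2*(1 - y)^(3/2)))/(-4); at y = 0 this is -5/8.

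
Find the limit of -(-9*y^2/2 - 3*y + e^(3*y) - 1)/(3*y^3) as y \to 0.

Direct substitution gives 0/0.
Apply L'Hôpital: lim (-9*y + 3*e^(3*y) - 3)/(-9*y^2), still 0/0.
Apply L'Hôpital: lim (9*e^(3*y) - 9)/(-18*y), still 0/0.
After 3 applications of L'Hôpital's rule the quotient is (27*e^(3*y))/(-18); substituting y = 0 gives -3/2.

-3/2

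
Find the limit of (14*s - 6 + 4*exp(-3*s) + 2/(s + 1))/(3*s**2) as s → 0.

Substitution gives 0/0; apply L'Hôpital's rule 2 times.
After differentiating numerator and denominator 2 times the quotient is (36*e^(-3*s) + 4/(s + 1)^3)/(6); at s = 0 this is 20/3.

20/3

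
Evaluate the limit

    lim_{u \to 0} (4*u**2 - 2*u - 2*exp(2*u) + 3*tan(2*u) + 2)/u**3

Substitution gives 0/0 (the numerator vanishes to order 3).
Expand each term to order u^3: the coefficient of u^3 in 3·tan(2u) is 8 and in -2·e^(2u) is -8/3.
Lower-order terms cancel with the polynomial part, so the numerator is (16/3)·u^3 + o(u^3), and the limit is (16/3)/(1) = 16/3.

16/3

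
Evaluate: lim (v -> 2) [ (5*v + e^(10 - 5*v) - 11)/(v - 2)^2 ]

25/2

Direct substitution gives 0/0.
Apply L'Hôpital: lim (5 - 5*e^(10 - 5*v))/(2*v - 4), still 0/0.
After 2 applications of L'Hôpital's rule the quotient is (25*e^(10 - 5*v))/(2); substituting v = 2 gives 25/2.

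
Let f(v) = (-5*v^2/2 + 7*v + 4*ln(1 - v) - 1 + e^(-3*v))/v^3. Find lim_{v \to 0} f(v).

-35/6

Substitution gives 0/0 (the numerator vanishes to order 3).
Expand each term to order v^3: the coefficient of v^3 in 4·ln(1 - v) is -4/3 and in e^(-3v) is -9/2.
Lower-order terms cancel with the polynomial part, so the numerator is (-35/6)·v^3 + o(v^3), and the limit is (-35/6)/(1) = -35/6.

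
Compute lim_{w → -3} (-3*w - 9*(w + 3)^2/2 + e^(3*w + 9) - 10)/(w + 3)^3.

9/2

Direct substitution gives 0/0.
Apply L'Hôpital: lim (-9*w + 3*e^(3*w + 9) - 30)/(3*(w + 3)^2), still 0/0.
Apply L'Hôpital: lim (9*e^(3*w + 9) - 9)/(6*w + 18), still 0/0.
After 3 applications of L'Hôpital's rule the quotient is (27*e^(3*w + 9))/(6); substituting w = -3 gives 9/2.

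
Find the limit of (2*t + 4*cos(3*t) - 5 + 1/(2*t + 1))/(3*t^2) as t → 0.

Substitution gives 0/0; apply L'Hôpital's rule 2 times.
After differentiating numerator and denominator 2 times the quotient is (-36*cos(3*t) + 8/(2*t + 1)^3)/(6); at t = 0 this is -14/3.

-14/3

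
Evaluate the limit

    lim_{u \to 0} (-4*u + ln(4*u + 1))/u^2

Direct substitution gives 0/0.
Apply L'Hôpital: lim (-4 + 4/(4*u + 1))/(2*u), still 0/0.
After 2 applications of L'Hôpital's rule the quotient is (-16/(4*u + 1)^2)/(2); substituting u = 0 gives -8.

-8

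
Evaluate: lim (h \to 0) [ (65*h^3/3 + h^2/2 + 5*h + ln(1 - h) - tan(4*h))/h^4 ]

-1/4

Substitution gives 0/0 (the numerator vanishes to order 4).
Expand each term to order h^4: the coefficient of h^4 in −tan(4h) is 0 and in ln(1 - h) is -1/4.
Lower-order terms cancel with the polynomial part, so the numerator is (-1/4)·h^4 + o(h^4), and the limit is (-1/4)/(1) = -1/4.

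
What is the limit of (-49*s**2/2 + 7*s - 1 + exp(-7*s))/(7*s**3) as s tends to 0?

Direct substitution gives 0/0.
Apply L'Hôpital: lim (-49*s + 7 - 7*e^(-7*s))/(21*s^2), still 0/0.
Apply L'Hôpital: lim (-49 + 49*e^(-7*s))/(42*s), still 0/0.
After 3 applications of L'Hôpital's rule the quotient is (-343*e^(-7*s))/(42); substituting s = 0 gives -49/6.

-49/6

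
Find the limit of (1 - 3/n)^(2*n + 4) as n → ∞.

e^(-6)

Let L be the limit and take ln: ln L = lim (2n + 4)·ln(1 - 3/n) = lim (2n + 4)·(-3/n + O(1/n²)) = -6.
Hence L = e^(-6).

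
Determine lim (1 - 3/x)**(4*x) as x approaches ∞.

The base → 1 and the exponent → ∞: a 1^∞ form.
Take logarithms: (4x)·ln(1 - 3/x). Since ln(1+u) ~ u for small u, this behaves like (4x)·(-3/x) → -12.
So the limit is e^(-12).

e^(-12)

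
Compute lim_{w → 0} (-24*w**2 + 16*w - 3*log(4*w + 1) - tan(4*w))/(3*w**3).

-256/9

Substitution gives 0/0 (the numerator vanishes to order 3).
Expand each term to order w^3: the coefficient of w^3 in −tan(4w) is -64/3 and in -3·ln(1 + 4w) is -64.
Lower-order terms cancel with the polynomial part, so the numerator is (-256/3)·w^3 + o(w^3), and the limit is (-256/3)/(3) = -256/9.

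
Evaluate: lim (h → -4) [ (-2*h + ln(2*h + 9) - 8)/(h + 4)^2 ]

-2

Direct substitution gives 0/0.
Apply L'Hôpital: lim (-2 + 2/(2*h + 9))/(2*h + 8), still 0/0.
After 2 applications of L'Hôpital's rule the quotient is (-4/(2*h + 9)^2)/(2); substituting h = -4 gives -2.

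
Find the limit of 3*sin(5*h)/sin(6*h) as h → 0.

Substitution gives 0/0.
Divide numerator and denominator by h: sin(5h)/h → 5 and sin(6h)/h → 6, so the limit is 3·5/6 = 5/2.

5/2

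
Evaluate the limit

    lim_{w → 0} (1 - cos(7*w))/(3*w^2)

Substitution gives 0/0.
Use (1 − cos u)/u² → 1/2 with u = 7w: the limit is 7²/(2·3) = 49/6.

49/6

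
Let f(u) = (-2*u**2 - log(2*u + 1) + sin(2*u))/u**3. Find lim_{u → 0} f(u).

Substitution gives 0/0 (the numerator vanishes to order 3).
Expand each term to order u^3: the coefficient of u^3 in sin(2u) is -4/3 and in −ln(1 + 2u) is -8/3.
Lower-order terms cancel with the polynomial part, so the numerator is (-4)·u^3 + o(u^3), and the limit is (-4)/(1) = -4.

-4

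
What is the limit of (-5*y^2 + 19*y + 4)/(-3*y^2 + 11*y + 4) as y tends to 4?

Since y = 4 makes numerator and denominator zero, (y - 4) divides both.
Cancelling it gives (-5*y - 1)/(-3*y - 1); now plug in y = 4 to get 21/13.

21/13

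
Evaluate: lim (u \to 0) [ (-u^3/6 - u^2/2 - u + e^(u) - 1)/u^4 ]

Direct substitution gives 0/0.
Apply L'Hôpital: lim (-u^2/2 - u + e^(u) - 1)/(4*u^3), still 0/0.
Apply L'Hôpital: lim (-u + e^(u) - 1)/(12*u^2), still 0/0.
Apply L'Hôpital: lim (e^(u) - 1)/(24*u), still 0/0.
After 4 applications of L'Hôpital's rule the quotient is (e^(u))/(24); substituting u = 0 gives 1/24.

1/24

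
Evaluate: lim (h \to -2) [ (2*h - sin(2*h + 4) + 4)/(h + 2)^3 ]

4/3

Direct substitution gives 0/0.
Apply L'Hôpital: lim (2 - 2*cos(2*h + 4))/(3*(h + 2)^2), still 0/0.
Apply L'Hôpital: lim (4*sin(2*h + 4))/(6*h + 12), still 0/0.
After 3 applications of L'Hôpital's rule the quotient is (8*cos(2*h + 4))/(6); substituting h = -2 gives 4/3.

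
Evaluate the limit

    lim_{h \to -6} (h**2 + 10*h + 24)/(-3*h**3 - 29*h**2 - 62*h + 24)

Direct substitution gives 0/0, so factor. Both numerator and denominator have (h + 6) as a factor.
After cancelling, the expression reduces to (h + 4)/(-3*h^2 - 11*h + 4).
Substituting h = -6 gives 1/19.

1/19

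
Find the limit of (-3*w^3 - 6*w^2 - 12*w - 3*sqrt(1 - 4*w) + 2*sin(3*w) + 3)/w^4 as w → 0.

30

Substitution gives 0/0; apply L'Hôpital's rule 4 times.
After differentiating numerator and denominator 4 times the quotient is (162*sin(3*w) + 720/(1 - 4*w)^(7/2))/(24); at w = 0 this is 30.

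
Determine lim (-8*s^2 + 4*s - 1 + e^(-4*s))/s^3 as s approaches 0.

-32/3

Direct substitution gives 0/0.
Apply L'Hôpital: lim (-16*s + 4 - 4*e^(-4*s))/(3*s^2), still 0/0.
Apply L'Hôpital: lim (-16 + 16*e^(-4*s))/(6*s), still 0/0.
After 3 applications of L'Hôpital's rule the quotient is (-64*e^(-4*s))/(6); substituting s = 0 gives -32/3.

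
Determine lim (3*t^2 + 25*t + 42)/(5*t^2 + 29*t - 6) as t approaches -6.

Since t = -6 makes numerator and denominator zero, (t + 6) divides both.
Cancelling it gives (3*t + 7)/(5*t - 1); now plug in t = -6 to get 11/31.

11/31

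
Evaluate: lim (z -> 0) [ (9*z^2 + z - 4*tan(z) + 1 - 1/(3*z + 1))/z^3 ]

Substitution gives 0/0; apply L'Hôpital's rule 3 times.
After differentiating numerator and denominator 3 times the quotient is (16/cos(z)^2 - 24/cos(z)^4 + 162/(3*z + 1)^4)/(6); at z = 0 this is 77/3.

77/3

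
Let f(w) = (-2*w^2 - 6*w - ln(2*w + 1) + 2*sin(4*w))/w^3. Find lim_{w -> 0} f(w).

-24

Substitution gives 0/0 (the numerator vanishes to order 3).
Expand each term to order w^3: the coefficient of w^3 in 2·sin(4w) is -64/3 and in −ln(1 + 2w) is -8/3.
Lower-order terms cancel with the polynomial part, so the numerator is (-24)·w^3 + o(w^3), and the limit is (-24)/(1) = -24.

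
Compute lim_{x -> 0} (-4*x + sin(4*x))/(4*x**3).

-8/3

Direct substitution gives 0/0.
Apply L'Hôpital: lim (4*cos(4*x) - 4)/(12*x^2), still 0/0.
Apply L'Hôpital: lim (-16*sin(4*x))/(24*x), still 0/0.
After 3 applications of L'Hôpital's rule the quotient is (-64*cos(4*x))/(24); substituting x = 0 gives -8/3.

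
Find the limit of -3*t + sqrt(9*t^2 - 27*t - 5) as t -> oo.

An ∞ − ∞ form. Rationalising with the conjugate, the difference becomes (-27t - 5) / (√(9*t^2 - 27*t - 5) + 3t).
For large t the denominator behaves like 2·3t, so the quotient tends to -27/6 = -9/2.

-9/2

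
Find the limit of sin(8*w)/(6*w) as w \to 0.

Substitution gives 0/0.
Write it as (8/6)·sin(8w)/(8w); since sin(u)/u → 1, the limit is 4/3.

4/3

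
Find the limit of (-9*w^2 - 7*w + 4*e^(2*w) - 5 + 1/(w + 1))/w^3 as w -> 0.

Substitution gives 0/0 (the numerator vanishes to order 3).
Expand each term to order w^3: the coefficient of w^3 in 4·e^(2w) is 16/3 and in 1/(1 + w) is -1.
Lower-order terms cancel with the polynomial part, so the numerator is (13/3)·w^3 + o(w^3), and the limit is (13/3)/(1) = 13/3.

13/3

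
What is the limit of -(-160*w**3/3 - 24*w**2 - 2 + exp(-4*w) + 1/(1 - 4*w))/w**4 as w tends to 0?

Substitution gives 0/0 (the numerator vanishes to order 4).
Expand each term to order w^4: the coefficient of w^4 in 1/(1 - 4w) is 256 and in e^(-4w) is 32/3.
Lower-order terms cancel with the polynomial part, so the numerator is (800/3)·w^4 + o(w^4), and the limit is (800/3)/(-1) = -800/3.

-800/3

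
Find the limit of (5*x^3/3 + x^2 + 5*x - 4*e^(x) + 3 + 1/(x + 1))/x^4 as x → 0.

5/6

Substitution gives 0/0 (the numerator vanishes to order 4).
Expand each term to order x^4: the coefficient of x^4 in -4·e^(x) is -1/6 and in 1/(1 + x) is 1.
Lower-order terms cancel with the polynomial part, so the numerator is (5/6)·x^4 + o(x^4), and the limit is (5/6)/(1) = 5/6.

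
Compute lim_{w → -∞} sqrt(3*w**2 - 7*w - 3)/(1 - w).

√(3)

For large |w|, √(3*w^2 - 7*w - 3) ≈ √3·|w| and the denominator ≈ -w.
Since w → −∞, |w| = −w, giving −√3/(-1) = √(3).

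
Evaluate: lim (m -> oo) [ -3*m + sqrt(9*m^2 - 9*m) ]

-3/2

An ∞ − ∞ form. Rationalising with the conjugate, the difference becomes (-9m) / (√(9*m^2 - 9*m) + 3m).
For large m the denominator behaves like 2·3m, so the quotient tends to -9/6 = -3/2.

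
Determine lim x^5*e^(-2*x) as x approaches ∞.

0

Write as x^5/e^{2x}, an ∞/∞ form.
Exponential growth dominates any polynomial, so repeated L'Hôpital (or the standard result) gives 0.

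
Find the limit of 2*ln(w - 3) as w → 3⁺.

-∞

As w → 3⁺, w - 3 → 0⁺ and ln(w - 3) → −∞.
Multiplying by 2 gives -∞.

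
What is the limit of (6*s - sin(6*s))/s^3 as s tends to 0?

36

Direct substitution gives 0/0.
Apply L'Hôpital: lim (6 - 6*cos(6*s))/(3*s^2), still 0/0.
Apply L'Hôpital: lim (36*sin(6*s))/(6*s), still 0/0.
After 3 applications of L'Hôpital's rule the quotient is (216*cos(6*s))/(6); substituting s = 0 gives 36.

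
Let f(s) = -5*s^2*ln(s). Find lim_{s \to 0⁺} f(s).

0

This is a 0·(−∞) form. Rewrite as -5·ln(s) / s^(−2) and apply L'Hôpital:
the derivative quotient is -5·(1/s) / (−2·s^(−3)) = (5/2)·s^2 → 0.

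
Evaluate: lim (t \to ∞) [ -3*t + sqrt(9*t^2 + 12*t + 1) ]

This has the form ∞ − ∞. Multiply and divide by the conjugate √(9*t^2 + 12*t + 1) + 3t.
That gives (12t + 1) / (√(9*t^2 + 12*t + 1) + 3t).
Divide numerator and denominator by t: the limit is 12/(2·3) = 2.

2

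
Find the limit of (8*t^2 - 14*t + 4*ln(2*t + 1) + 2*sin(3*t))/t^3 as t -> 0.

5/3

Substitution gives 0/0 (the numerator vanishes to order 3).
Expand each term to order t^3: the coefficient of t^3 in 4·ln(1 + 2t) is 32/3 and in 2·sin(3t) is -9.
Lower-order terms cancel with the polynomial part, so the numerator is (5/3)·t^3 + o(t^3), and the limit is (5/3)/(1) = 5/3.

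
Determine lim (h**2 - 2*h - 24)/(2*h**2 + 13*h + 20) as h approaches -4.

Since h = -4 makes numerator and denominator zero, (h + 4) divides both.
Cancelling it gives (h - 6)/(2*h + 5); now plug in h = -4 to get 10/3.

10/3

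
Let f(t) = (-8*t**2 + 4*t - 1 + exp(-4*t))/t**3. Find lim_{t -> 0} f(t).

-32/3

Direct substitution gives 0/0.
Apply L'Hôpital: lim (-16*t + 4 - 4*e^(-4*t))/(3*t^2), still 0/0.
Apply L'Hôpital: lim (-16 + 16*e^(-4*t))/(6*t), still 0/0.
After 3 applications of L'Hôpital's rule the quotient is (-64*e^(-4*t))/(6); substituting t = 0 gives -32/3.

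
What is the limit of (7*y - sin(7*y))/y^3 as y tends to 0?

343/6

Direct substitution gives 0/0.
Apply L'Hôpital: lim (7 - 7*cos(7*y))/(3*y^2), still 0/0.
Apply L'Hôpital: lim (49*sin(7*y))/(6*y), still 0/0.
After 3 applications of L'Hôpital's rule the quotient is (343*cos(7*y))/(6); substituting y = 0 gives 343/6.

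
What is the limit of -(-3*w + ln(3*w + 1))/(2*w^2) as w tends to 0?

Direct substitution gives 0/0.
Apply L'Hôpital: lim (-3 + 3/(3*w + 1))/(-4*w), still 0/0.
After 2 applications of L'Hôpital's rule the quotient is (-9/(3*w + 1)^2)/(-4); substituting w = 0 gives 9/4.

9/4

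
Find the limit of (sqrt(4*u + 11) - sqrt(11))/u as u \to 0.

2*√(11)/11

Substitution gives 0/0. Multiply numerator and denominator by the conjugate √(11 + 4u) + √11.
The numerator becomes (11 + 4u) − 11 = 4u, so the expression simplifies to 4/(√(11 + 4u) + √11).
Letting u → 0 gives 4/(2√11) = 2*√(11)/11.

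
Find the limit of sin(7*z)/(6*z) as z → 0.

Substitution gives 0/0.
Write it as (7/6)·sin(7z)/(7z); since sin(u)/u → 1, the limit is 7/6.

7/6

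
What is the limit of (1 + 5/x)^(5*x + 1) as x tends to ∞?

The base → 1 and the exponent → ∞: a 1^∞ form.
Take logarithms: (5x + 1)·ln(1 + 5/x). Since ln(1+u) ~ u for small u, this behaves like (5x)·(5/x) → 25.
So the limit is e^(25).

e^(25)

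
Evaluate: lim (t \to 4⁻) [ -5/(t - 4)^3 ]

As t → 4⁻, (t - 4) → 0⁻, so (t - 4)^3 → 0⁻ and -5/(t - 4)^3 → ∞.

∞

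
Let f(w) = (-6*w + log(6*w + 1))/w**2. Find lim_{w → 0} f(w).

-18

Direct substitution gives 0/0.
Apply L'Hôpital: lim (-6 + 6/(6*w + 1))/(2*w), still 0/0.
After 2 applications of L'Hôpital's rule the quotient is (-36/(6*w + 1)^2)/(2); substituting w = 0 gives -18.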